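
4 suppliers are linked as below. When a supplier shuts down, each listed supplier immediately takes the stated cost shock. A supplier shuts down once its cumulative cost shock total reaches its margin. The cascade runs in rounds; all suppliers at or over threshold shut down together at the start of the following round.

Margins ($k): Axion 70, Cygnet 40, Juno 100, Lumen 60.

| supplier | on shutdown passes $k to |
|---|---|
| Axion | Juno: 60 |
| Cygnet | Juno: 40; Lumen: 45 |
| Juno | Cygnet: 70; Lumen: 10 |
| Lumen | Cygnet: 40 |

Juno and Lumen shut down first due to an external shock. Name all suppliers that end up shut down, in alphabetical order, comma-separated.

Round 1 — Juno, Lumen shut down (initial).
  Cygnet: +70+40 → 110 ≥ 40
Round 2 — Cygnet shuts down.
No further shutdowns.

Cygnet, Juno, Lumen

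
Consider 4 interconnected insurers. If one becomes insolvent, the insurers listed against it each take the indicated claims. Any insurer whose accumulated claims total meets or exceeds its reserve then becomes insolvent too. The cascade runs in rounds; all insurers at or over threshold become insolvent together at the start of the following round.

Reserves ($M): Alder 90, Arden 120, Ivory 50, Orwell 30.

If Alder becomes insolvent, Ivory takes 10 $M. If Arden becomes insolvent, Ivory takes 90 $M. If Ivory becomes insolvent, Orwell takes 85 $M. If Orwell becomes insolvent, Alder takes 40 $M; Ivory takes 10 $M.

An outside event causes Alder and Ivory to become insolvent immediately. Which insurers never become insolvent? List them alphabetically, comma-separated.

Round 1 — Alder, Ivory become insolvent (initial).
  Orwell: +85 → 85 ≥ 30
Round 2 — Orwell becomes insolvent.
No further insolvencies.

Arden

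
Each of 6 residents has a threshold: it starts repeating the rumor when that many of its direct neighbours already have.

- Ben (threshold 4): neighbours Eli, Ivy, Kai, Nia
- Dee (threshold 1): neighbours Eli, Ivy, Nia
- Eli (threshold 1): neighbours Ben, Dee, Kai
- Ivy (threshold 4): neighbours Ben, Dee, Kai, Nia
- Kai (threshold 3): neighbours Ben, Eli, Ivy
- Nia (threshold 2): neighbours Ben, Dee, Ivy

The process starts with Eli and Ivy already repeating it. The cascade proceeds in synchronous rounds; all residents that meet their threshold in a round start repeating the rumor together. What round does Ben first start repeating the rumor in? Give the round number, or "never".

Round 1 — Eli, Ivy start repeating the rumor (initial).
Round 2 — checking thresholds:
  Ben: 2 of 4 neighbours < 4, below threshold.
  Dee: 2 of 3 neighbours ≥ 1, starts repeating the rumor.
  Kai: 2 of 3 neighbours < 3, below threshold.
  Nia: 1 of 3 neighbours < 2, below threshold.
Round 3 — checking thresholds:
  Ben: 2 of 4 neighbours < 4, below threshold.
  Kai: 2 of 3 neighbours < 3, below threshold.
  Nia: 2 of 3 neighbours ≥ 2, starts repeating the rumor.
Round 4 — no new spreads; cascade stops.

never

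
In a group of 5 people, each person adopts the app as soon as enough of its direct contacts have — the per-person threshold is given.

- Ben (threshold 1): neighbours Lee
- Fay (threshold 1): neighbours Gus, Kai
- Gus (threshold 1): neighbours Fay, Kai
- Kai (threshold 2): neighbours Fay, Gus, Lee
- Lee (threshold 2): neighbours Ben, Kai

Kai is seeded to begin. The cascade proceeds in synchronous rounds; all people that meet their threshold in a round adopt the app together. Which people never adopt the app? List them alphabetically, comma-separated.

Ben, Lee

Round 1 — Kai adopts the app (initial).
Round 2 — checking thresholds:
  Fay: 1 of 2 neighbours ≥ 1, adopts the app.
  Gus: 1 of 2 neighbours ≥ 1, adopts the app.
  Lee: 1 of 2 neighbours < 2, below threshold.
Round 3 — no new adoptions; cascade stops.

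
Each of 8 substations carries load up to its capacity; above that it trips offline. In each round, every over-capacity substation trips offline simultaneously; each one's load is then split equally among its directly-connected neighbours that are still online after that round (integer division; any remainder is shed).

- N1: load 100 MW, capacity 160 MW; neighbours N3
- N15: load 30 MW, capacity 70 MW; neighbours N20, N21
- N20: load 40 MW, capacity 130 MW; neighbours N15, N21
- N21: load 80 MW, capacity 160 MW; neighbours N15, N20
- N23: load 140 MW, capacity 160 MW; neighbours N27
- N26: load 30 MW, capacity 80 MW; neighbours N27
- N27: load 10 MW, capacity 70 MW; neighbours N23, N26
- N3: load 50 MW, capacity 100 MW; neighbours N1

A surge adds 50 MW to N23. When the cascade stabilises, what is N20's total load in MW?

Round 1 — N23 at 190 > 160. N23 trips offline.
  N23 sheds 190 MW to N27: 190 each.
    N27: 10+190 = 200 > 70
Round 2 — N27 trips offline.
  N27 sheds 200 MW to N26: 200 each.
    N26: 30+200 = 230 > 80
Round 3 — N26 trips offline.
  N26 sheds 230 MW: no online neighbours, lost.
No further trips.

40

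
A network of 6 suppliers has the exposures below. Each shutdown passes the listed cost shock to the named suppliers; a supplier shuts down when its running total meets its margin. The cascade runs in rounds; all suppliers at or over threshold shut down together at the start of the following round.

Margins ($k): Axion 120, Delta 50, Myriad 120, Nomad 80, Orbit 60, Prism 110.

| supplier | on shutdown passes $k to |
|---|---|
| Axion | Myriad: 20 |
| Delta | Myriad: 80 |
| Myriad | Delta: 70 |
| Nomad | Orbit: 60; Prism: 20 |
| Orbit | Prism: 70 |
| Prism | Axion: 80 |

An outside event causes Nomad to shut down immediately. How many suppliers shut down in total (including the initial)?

2

Round 1 — Nomad shuts down (initial).
  Orbit: +60 → 60 ≥ 60
  Prism: +20 → 20 < 110
Round 2 — Orbit shuts down.
  Prism: +70 → 90 < 110
No further shutdowns.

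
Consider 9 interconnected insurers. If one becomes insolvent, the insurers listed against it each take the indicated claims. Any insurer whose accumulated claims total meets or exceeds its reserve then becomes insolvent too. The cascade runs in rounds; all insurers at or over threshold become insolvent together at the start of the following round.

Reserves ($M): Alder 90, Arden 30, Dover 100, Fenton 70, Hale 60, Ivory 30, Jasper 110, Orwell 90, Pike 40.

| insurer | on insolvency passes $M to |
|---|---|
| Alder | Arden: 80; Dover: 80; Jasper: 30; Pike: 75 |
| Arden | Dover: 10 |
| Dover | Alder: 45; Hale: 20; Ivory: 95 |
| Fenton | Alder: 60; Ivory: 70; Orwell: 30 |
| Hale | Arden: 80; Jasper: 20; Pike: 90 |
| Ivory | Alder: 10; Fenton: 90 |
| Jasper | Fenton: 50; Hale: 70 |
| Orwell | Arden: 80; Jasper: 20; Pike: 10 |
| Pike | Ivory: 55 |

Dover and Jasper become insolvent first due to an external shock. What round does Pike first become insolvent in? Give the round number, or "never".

Round 1 — Dover, Jasper become insolvent (initial).
  Alder: +45 → 45 < 90
  Fenton: +50 → 50 < 70
  Hale: +20+70 → 90 ≥ 60
  Ivory: +95 → 95 ≥ 30
Round 2 — Hale, Ivory become insolvent.
  Alder: +10 → 55 < 90
  Arden: +80 → 80 ≥ 30
  Fenton: +90 → 140 ≥ 70
  Pike: +90 → 90 ≥ 40
Round 3 — Arden, Fenton, Pike become insolvent.
  Alder: +60 → 115 ≥ 90
  Orwell: +30 → 30 < 90
Round 4 — Alder becomes insolvent.
No further insolvencies.

3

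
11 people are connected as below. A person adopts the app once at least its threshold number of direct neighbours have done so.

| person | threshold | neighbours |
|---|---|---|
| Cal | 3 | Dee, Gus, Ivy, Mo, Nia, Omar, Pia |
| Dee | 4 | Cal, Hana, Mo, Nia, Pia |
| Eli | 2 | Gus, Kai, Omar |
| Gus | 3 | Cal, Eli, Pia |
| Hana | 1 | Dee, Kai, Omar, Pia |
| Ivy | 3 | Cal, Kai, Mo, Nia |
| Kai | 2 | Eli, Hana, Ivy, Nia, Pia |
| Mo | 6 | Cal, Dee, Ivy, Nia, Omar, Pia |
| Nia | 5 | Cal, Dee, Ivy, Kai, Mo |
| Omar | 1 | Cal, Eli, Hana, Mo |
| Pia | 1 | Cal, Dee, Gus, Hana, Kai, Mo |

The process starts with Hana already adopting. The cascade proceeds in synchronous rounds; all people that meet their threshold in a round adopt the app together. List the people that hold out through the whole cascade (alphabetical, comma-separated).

Round 1 — Hana adopts the app (initial).
Round 2 — checking thresholds:
  Dee: 1 of 5 neighbours < 4, not yet.
  Kai: 1 of 5 neighbours < 2, not yet.
  Omar: 1 of 4 neighbours ≥ 1, adopts the app.
  Pia: 1 of 6 neighbours ≥ 1, adopts the app.
Round 3 — checking thresholds:
  Cal: 2 of 7 neighbours < 3, not yet.
  Dee: 2 of 5 neighbours < 4, not yet.
  Eli: 1 of 3 neighbours < 2, not yet.
  Gus: 1 of 3 neighbours < 3, not yet.
  Kai: 2 of 5 neighbours ≥ 2, adopts the app.
  Mo: 2 of 6 neighbours < 6, not yet.
Round 4 — checking thresholds:
  Cal: 2 of 7 neighbours < 3, not yet.
  Dee: 2 of 5 neighbours < 4, not yet.
  Eli: 2 of 3 neighbours ≥ 2, adopts the app.
  Gus: 1 of 3 neighbours < 3, not yet.
  Ivy: 1 of 4 neighbours < 3, not yet.
  Mo: 2 of 6 neighbours < 6, not yet.
  Nia: 1 of 5 neighbours < 5, not yet.
Round 5 — no new adoptions; cascade stops.

Cal, Dee, Gus, Ivy, Mo, Nia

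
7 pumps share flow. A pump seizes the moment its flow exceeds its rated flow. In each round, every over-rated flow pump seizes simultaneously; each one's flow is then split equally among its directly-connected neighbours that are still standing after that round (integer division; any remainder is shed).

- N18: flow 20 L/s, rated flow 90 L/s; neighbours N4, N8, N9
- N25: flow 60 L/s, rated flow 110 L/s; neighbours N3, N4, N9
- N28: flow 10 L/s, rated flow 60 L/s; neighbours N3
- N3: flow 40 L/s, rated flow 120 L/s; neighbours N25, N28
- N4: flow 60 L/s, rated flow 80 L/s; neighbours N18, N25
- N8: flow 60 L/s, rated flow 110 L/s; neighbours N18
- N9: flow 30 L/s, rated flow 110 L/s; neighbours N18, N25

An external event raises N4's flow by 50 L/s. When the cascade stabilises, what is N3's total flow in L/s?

Round 1 — N4 at 110 > 80. N4 seizes.
  N4 sheds 110 L/s to N18, N25: 55 each.
    N18: 20+55 = 75 ≤ 90
    N25: 60+55 = 115 > 110
Round 2 — N25 seizes.
  N25 sheds 115 L/s to N3, N9: 57 each (1 lost).
    N3: 40+57 = 97 ≤ 120
    N9: 30+57 = 87 ≤ 110
No further seizures.

97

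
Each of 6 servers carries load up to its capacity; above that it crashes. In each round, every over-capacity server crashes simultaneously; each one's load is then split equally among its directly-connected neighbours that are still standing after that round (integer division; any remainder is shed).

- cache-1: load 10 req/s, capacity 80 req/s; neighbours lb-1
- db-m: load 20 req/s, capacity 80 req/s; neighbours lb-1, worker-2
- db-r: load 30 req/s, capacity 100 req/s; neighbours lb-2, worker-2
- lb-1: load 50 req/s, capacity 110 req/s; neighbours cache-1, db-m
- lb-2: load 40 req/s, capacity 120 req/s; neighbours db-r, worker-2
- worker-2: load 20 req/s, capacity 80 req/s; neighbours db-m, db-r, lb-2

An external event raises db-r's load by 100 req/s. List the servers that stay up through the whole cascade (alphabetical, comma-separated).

Round 1 — db-r at 130 > 100. db-r crashes.
  db-r sheds 130 req/s to lb-2, worker-2: 65 each.
    lb-2: 40+65 = 105 ≤ 120
    worker-2: 20+65 = 85 > 80
Round 2 — worker-2 crashes.
  worker-2 sheds 85 req/s to db-m, lb-2: 42 each (1 lost).
    db-m: 20+42 = 62 ≤ 80
    lb-2: 105+42 = 147 > 120
Round 3 — lb-2 crashes.
  lb-2 sheds 147 req/s: no online neighbours, lost.
No further crashes.

cache-1, db-m, lb-1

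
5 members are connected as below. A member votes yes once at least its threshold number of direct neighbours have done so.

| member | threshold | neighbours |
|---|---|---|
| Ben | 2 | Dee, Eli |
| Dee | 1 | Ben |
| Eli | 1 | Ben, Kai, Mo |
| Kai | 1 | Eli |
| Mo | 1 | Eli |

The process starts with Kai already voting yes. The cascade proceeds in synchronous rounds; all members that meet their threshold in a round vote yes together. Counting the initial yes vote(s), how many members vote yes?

Round 1 — Kai votes yes (initial).
Round 2 — checking thresholds:
  Eli: 1 of 3 neighbours ≥ 1, votes yes.
Round 3 — checking thresholds:
  Ben: 1 of 2 neighbours < 2, holds.
  Mo: 1 of 1 neighbours ≥ 1, votes yes.
Round 4 — no new yes votes; cascade stops.

3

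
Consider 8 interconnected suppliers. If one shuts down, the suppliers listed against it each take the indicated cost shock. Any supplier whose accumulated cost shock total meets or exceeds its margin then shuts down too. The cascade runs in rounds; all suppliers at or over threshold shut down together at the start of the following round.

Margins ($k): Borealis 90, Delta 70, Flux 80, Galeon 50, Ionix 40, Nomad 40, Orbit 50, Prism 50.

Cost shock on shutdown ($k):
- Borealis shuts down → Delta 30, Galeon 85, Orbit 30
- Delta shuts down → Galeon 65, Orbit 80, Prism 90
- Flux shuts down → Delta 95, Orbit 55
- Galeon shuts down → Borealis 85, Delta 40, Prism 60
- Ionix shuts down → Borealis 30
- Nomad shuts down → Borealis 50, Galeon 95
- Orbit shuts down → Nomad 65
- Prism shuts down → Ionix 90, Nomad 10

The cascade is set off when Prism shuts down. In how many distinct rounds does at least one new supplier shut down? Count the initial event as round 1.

Round 1 — Prism shuts down (initial).
  Ionix: +90 → 90 ≥ 40
  Nomad: +10 → 10 < 40
Round 2 — Ionix shuts down.
  Borealis: +30 → 30 < 90
No further shutdowns.

2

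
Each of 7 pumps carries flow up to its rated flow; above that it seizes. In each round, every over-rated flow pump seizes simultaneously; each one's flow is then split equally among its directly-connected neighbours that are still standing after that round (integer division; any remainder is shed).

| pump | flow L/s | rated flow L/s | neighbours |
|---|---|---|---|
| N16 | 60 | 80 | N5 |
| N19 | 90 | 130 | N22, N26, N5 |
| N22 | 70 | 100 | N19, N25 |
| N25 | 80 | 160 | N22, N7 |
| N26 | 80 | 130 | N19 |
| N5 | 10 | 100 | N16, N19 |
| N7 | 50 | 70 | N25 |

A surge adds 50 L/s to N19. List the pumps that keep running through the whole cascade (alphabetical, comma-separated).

N16, N26, N5

Round 1 — N19 at 140 > 130. N19 seizes.
  N19 sheds 140 L/s to N22, N26, N5: 46 each (2 lost).
    N22: 70+46 = 116 > 100
    N26: 80+46 = 126 ≤ 130
    N5: 10+46 = 56 ≤ 100
Round 2 — N22 seizes.
  N22 sheds 116 L/s to N25: 116 each.
    N25: 80+116 = 196 > 160
Round 3 — N25 seizes.
  N25 sheds 196 L/s to N7: 196 each.
    N7: 50+196 = 246 > 70
Round 4 — N7 seizes.
  N7 sheds 246 L/s: no online neighbours, lost.
No further seizures.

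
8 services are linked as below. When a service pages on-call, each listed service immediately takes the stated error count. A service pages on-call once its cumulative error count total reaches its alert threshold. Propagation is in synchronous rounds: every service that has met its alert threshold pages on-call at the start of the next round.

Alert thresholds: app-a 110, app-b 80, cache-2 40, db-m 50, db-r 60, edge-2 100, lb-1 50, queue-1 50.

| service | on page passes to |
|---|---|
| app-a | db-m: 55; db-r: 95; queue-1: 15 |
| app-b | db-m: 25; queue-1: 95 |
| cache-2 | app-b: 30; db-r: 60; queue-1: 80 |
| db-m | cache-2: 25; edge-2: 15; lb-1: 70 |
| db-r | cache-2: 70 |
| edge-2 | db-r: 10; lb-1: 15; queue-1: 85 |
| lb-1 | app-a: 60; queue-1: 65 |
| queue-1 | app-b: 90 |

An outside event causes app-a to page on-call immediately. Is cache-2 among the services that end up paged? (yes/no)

yes

Round 1 — app-a pages on-call (initial).
  db-m: +55 → 55 ≥ 50
  db-r: +95 → 95 ≥ 60
  queue-1: +15 → 15 < 50
Round 2 — db-m, db-r page on-call.
  cache-2: +25+70 → 95 ≥ 40
  edge-2: +15 → 15 < 100
  lb-1: +70 → 70 ≥ 50
Round 3 — cache-2, lb-1 page on-call.
  app-b: +30 → 30 < 80
  queue-1: +80+65 → 160 ≥ 50
Round 4 — queue-1 pages on-call.
  app-b: +90 → 120 ≥ 80
Round 5 — app-b pages on-call.
No further pages.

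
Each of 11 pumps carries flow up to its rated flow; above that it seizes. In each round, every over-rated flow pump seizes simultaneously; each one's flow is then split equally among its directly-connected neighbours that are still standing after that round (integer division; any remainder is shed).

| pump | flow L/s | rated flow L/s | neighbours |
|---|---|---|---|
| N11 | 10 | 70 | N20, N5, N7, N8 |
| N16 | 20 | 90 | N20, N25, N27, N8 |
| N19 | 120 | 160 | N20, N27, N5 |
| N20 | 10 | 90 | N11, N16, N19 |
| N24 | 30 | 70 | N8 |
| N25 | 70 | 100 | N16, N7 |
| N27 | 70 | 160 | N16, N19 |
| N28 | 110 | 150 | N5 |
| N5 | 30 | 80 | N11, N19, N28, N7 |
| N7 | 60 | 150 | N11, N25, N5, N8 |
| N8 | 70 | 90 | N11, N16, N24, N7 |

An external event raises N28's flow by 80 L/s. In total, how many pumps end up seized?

11

Round 1 — N28 at 190 > 150. N28 seizes.
  N28 sheds 190 L/s to N5: 190 each.
    N5: 30+190 = 220 > 80
Round 2 — N5 seizes.
  N5 sheds 220 L/s to N11, N19, N7: 73 each (1 lost).
    N11: 10+73 = 83 > 70
    N19: 120+73 = 193 > 160
    N7: 60+73 = 133 ≤ 150
Round 3 — N11, N19 seize.
  N11 sheds 83 L/s to N20, N7, N8: 27 each (2 lost).
    N20: 10+27 = 37 ≤ 90
    N7: 133+27 = 160 > 150
    N8: 70+27 = 97 > 90
  N19 sheds 193 L/s to N20, N27: 96 each (1 lost).
    N20: 37+96 = 133 > 90
    N27: 70+96 = 166 > 160
Round 4 — N20, N27, N7, N8 seize.
  N20 sheds 133 L/s to N16: 133 each.
    N16: 20+133 = 153 > 90
  N27 sheds 166 L/s to N16: 166 each.
    N16: 153+166 = 319 > 90
  N7 sheds 160 L/s to N25: 160 each.
    N25: 70+160 = 230 > 100
  N8 sheds 97 L/s to N16, N24: 48 each (1 lost).
    N16: 319+48 = 367 > 90
    N24: 30+48 = 78 > 70
Round 5 — N16, N24, N25 seize.
  N16 sheds 367 L/s: no online neighbours, lost.
  N24 sheds 78 L/s: no online neighbours, lost.
  N25 sheds 230 L/s: no online neighbours, lost.
No further seizures.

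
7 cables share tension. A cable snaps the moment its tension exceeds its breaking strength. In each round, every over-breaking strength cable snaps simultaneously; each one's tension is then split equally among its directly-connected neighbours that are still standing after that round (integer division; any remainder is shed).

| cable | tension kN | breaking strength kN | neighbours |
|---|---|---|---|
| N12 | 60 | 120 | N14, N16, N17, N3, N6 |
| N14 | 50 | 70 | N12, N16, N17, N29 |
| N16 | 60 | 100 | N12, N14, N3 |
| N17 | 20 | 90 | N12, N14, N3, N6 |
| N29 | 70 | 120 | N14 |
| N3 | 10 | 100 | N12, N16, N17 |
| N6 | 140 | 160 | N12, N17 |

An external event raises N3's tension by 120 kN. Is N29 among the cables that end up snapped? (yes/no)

no

Round 1 — N3 at 130 > 100. N3 snaps.
  N3 sheds 130 kN to N12, N16, N17: 43 each (1 lost).
    N12: 60+43 = 103 ≤ 120
    N16: 60+43 = 103 > 100
    N17: 20+43 = 63 ≤ 90
Round 2 — N16 snaps.
  N16 sheds 103 kN to N12, N14: 51 each (1 lost).
    N12: 103+51 = 154 > 120
    N14: 50+51 = 101 > 70
Round 3 — N12, N14 snap.
  N12 sheds 154 kN to N17, N6: 77 each.
    N17: 63+77 = 140 > 90
    N6: 140+77 = 217 > 160
  N14 sheds 101 kN to N17, N29: 50 each (1 lost).
    N17: 140+50 = 190 > 90
    N29: 70+50 = 120 ≤ 120
Round 4 — N17, N6 snap.
  N17 sheds 190 kN: no online neighbours, lost.
  N6 sheds 217 kN: no online neighbours, lost.
No further breaks.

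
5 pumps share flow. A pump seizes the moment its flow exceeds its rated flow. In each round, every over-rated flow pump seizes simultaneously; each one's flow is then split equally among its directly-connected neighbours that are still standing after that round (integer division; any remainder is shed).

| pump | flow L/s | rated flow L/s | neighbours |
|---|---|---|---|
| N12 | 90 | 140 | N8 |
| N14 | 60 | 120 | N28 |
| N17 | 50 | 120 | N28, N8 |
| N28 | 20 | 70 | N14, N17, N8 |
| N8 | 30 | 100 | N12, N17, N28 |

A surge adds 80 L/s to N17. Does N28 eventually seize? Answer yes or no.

Round 1 — N17 at 130 > 120. N17 seizes.
  N17 sheds 130 L/s to N28, N8: 65 each.
    N28: 20+65 = 85 > 70
    N8: 30+65 = 95 ≤ 100
Round 2 — N28 seizes.
  N28 sheds 85 L/s to N14, N8: 42 each (1 lost).
    N14: 60+42 = 102 ≤ 120
    N8: 95+42 = 137 > 100
Round 3 — N8 seizes.
  N8 sheds 137 L/s to N12: 137 each.
    N12: 90+137 = 227 > 140
Round 4 — N12 seizes.
  N12 sheds 227 L/s: no online neighbours, lost.
No further seizures.

yes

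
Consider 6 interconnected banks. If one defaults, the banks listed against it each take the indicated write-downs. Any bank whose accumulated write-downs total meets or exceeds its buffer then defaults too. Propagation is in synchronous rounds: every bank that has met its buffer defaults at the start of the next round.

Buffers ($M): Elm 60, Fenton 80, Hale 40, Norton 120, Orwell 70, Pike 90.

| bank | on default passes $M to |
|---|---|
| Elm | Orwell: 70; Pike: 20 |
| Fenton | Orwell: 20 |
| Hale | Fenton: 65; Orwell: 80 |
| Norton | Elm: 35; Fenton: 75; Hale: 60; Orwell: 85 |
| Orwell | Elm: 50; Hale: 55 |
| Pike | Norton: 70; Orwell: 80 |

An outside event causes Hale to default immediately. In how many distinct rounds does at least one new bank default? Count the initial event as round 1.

2

Round 1 — Hale defaults (initial).
  Fenton: +65 → 65 < 80
  Orwell: +80 → 80 ≥ 70
Round 2 — Orwell defaults.
  Elm: +50 → 50 < 60
No further defaults.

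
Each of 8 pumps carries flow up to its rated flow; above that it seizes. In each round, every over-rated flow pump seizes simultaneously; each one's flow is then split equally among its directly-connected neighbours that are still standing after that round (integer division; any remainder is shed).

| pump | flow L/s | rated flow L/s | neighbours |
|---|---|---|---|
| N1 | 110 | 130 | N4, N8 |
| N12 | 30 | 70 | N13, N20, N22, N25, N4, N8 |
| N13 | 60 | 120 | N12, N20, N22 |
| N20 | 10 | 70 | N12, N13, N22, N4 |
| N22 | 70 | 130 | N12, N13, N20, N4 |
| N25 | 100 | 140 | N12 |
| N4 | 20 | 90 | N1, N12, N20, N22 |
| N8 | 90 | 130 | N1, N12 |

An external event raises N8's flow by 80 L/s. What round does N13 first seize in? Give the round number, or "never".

Round 1 — N8 at 170 > 130. N8 seizes.
  N8 sheds 170 L/s to N1, N12: 85 each.
    N1: 110+85 = 195 > 130
    N12: 30+85 = 115 > 70
Round 2 — N1, N12 seize.
  N1 sheds 195 L/s to N4: 195 each.
    N4: 20+195 = 215 > 90
  N12 sheds 115 L/s to N13, N20, N22, N25, N4: 23 each.
    N13: 60+23 = 83 ≤ 120
    N20: 10+23 = 33 ≤ 70
    N22: 70+23 = 93 ≤ 130
    N25: 100+23 = 123 ≤ 140
    N4: 215+23 = 238 > 90
Round 3 — N4 seizes.
  N4 sheds 238 L/s to N20, N22: 119 each.
    N20: 33+119 = 152 > 70
    N22: 93+119 = 212 > 130
Round 4 — N20, N22 seize.
  N20 sheds 152 L/s to N13: 152 each.
    N13: 83+152 = 235 > 120
  N22 sheds 212 L/s to N13: 212 each.
    N13: 235+212 = 447 > 120
Round 5 — N13 seizes.
  N13 sheds 447 L/s: no online neighbours, lost.
No further seizures.

5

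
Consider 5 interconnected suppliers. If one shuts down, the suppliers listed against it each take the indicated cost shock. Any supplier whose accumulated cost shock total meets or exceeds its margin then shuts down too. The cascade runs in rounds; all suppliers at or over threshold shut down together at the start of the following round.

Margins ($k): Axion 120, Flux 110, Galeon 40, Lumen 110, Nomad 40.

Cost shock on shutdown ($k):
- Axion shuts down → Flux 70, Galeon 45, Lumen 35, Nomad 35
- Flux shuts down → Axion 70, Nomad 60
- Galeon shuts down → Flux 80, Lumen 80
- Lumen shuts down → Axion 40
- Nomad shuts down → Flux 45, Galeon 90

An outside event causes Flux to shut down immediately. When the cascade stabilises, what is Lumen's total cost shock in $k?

80

Round 1 — Flux shuts down (initial).
  Axion: +70 → 70 < 120
  Nomad: +60 → 60 ≥ 40
Round 2 — Nomad shuts down.
  Galeon: +90 → 90 ≥ 40
Round 3 — Galeon shuts down.
  Lumen: +80 → 80 < 110
No further shutdowns.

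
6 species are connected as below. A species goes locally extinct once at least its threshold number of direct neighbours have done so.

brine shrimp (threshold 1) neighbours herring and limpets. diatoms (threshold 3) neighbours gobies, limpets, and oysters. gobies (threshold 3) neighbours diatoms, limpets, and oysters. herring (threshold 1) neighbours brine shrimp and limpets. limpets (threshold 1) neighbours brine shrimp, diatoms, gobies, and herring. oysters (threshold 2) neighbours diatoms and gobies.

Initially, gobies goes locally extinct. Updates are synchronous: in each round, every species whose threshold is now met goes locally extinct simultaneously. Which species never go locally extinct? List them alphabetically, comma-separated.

diatoms, oysters

Round 1 — gobies goes locally extinct (initial).
Round 2 — checking thresholds:
  diatoms: 1 of 3 neighbours < 3, below threshold.
  limpets: 1 of 4 neighbours ≥ 1, goes locally extinct.
  oysters: 1 of 2 neighbours < 2, below threshold.
Round 3 — checking thresholds:
  brine shrimp: 1 of 2 neighbours ≥ 1, goes locally extinct.
  diatoms: 2 of 3 neighbours < 3, below threshold.
  herring: 1 of 2 neighbours ≥ 1, goes locally extinct.
  oysters: 1 of 2 neighbours < 2, below threshold.
Round 4 — no new extinctions; cascade stops.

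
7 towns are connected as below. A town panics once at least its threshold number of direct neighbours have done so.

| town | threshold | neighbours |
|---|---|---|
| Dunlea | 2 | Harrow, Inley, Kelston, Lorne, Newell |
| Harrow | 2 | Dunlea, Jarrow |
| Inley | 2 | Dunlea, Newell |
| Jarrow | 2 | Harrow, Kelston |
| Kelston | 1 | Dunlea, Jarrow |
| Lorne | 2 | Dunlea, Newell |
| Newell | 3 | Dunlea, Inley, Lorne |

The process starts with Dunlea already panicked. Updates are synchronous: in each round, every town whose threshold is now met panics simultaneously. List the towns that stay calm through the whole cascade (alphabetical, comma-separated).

Round 1 — Dunlea panics (initial).
Round 2 — checking thresholds:
  Harrow: 1 of 2 neighbours < 2, not yet.
  Inley: 1 of 2 neighbours < 2, not yet.
  Kelston: 1 of 2 neighbours ≥ 1, panics.
  Lorne: 1 of 2 neighbours < 2, not yet.
  Newell: 1 of 3 neighbours < 3, not yet.
Round 3 — no new panics; cascade stops.

Harrow, Inley, Jarrow, Lorne, Newell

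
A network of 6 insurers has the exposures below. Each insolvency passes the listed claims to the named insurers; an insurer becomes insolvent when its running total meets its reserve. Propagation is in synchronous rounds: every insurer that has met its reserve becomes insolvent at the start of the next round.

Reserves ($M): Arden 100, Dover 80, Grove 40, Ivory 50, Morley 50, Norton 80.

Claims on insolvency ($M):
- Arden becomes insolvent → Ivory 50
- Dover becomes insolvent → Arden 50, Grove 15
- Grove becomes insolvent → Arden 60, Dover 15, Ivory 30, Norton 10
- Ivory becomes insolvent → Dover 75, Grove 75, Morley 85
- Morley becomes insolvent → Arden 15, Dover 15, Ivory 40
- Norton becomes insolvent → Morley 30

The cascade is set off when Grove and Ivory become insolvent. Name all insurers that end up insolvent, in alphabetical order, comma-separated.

Round 1 — Grove, Ivory become insolvent (initial).
  Arden: +60 → 60 < 100
  Dover: +15+75 → 90 ≥ 80
  Morley: +85 → 85 ≥ 50
  Norton: +10 → 10 < 80
Round 2 — Dover, Morley become insolvent.
  Arden: +50+15 → 125 ≥ 100
Round 3 — Arden becomes insolvent.
No further insolvencies.

Arden, Dover, Grove, Ivory, Morley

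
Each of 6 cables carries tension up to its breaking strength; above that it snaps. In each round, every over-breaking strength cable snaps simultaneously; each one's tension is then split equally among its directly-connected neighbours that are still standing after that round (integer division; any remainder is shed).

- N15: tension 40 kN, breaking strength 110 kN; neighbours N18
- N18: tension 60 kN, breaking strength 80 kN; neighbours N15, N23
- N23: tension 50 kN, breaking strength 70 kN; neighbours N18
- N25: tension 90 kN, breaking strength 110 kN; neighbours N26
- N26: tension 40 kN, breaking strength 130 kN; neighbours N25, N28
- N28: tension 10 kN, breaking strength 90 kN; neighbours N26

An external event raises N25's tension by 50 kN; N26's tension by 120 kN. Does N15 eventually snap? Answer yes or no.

no

Round 1 — N25 at 140 > 110; N26 at 160 > 130. N25, N26 snap.
  N25 sheds 140 kN: no online neighbours, lost.
  N26 sheds 160 kN to N28: 160 each.
    N28: 10+160 = 170 > 90
Round 2 — N28 snaps.
  N28 sheds 170 kN: no online neighbours, lost.
No further breaks.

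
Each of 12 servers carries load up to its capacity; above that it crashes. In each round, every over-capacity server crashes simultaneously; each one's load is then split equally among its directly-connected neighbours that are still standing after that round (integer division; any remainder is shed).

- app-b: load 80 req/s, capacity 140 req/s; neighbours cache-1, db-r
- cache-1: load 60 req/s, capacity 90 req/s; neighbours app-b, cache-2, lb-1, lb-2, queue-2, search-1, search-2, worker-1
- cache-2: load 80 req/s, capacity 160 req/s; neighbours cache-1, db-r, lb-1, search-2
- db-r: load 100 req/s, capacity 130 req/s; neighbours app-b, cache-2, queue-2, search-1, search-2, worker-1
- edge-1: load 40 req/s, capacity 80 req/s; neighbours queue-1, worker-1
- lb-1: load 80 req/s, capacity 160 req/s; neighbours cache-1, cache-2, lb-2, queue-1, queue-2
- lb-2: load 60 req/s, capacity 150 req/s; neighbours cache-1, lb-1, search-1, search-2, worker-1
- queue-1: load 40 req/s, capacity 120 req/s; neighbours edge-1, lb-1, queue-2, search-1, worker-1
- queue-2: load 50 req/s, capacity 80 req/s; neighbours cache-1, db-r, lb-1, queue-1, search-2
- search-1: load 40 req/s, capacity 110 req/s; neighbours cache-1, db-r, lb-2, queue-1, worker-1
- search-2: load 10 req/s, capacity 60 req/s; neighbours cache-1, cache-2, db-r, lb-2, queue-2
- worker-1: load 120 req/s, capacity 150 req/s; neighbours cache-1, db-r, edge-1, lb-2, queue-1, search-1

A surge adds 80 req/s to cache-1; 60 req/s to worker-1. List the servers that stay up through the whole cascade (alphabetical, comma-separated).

app-b

Round 1 — cache-1 at 140 > 90; worker-1 at 180 > 150. cache-1, worker-1 crash.
  cache-1 sheds 140 req/s to app-b, cache-2, lb-1, lb-2, queue-2, search-1, search-2: 20 each.
    app-b: 80+20 = 100 ≤ 140
    cache-2: 80+20 = 100 ≤ 160
    lb-1: 80+20 = 100 ≤ 160
    lb-2: 60+20 = 80 ≤ 150
    queue-2: 50+20 = 70 ≤ 80
    search-1: 40+20 = 60 ≤ 110
    search-2: 10+20 = 30 ≤ 60
  worker-1 sheds 180 req/s to db-r, edge-1, lb-2, queue-1, search-1: 36 each.
    db-r: 100+36 = 136 > 130
    edge-1: 40+36 = 76 ≤ 80
    lb-2: 80+36 = 116 ≤ 150
    queue-1: 40+36 = 76 ≤ 120
    search-1: 60+36 = 96 ≤ 110
Round 2 — db-r crashes.
  db-r sheds 136 req/s to app-b, cache-2, queue-2, search-1, search-2: 27 each (1 lost).
    app-b: 100+27 = 127 ≤ 140
    cache-2: 100+27 = 127 ≤ 160
    queue-2: 70+27 = 97 > 80
    search-1: 96+27 = 123 > 110
    search-2: 30+27 = 57 ≤ 60
Round 3 — queue-2, search-1 crash.
  queue-2 sheds 97 req/s to lb-1, queue-1, search-2: 32 each (1 lost).
    lb-1: 100+32 = 132 ≤ 160
    queue-1: 76+32 = 108 ≤ 120
    search-2: 57+32 = 89 > 60
  search-1 sheds 123 req/s to lb-2, queue-1: 61 each (1 lost).
    lb-2: 116+61 = 177 > 150
    queue-1: 108+61 = 169 > 120
Round 4 — lb-2, queue-1, search-2 crash.
  lb-2 sheds 177 req/s to lb-1: 177 each.
    lb-1: 132+177 = 309 > 160
  queue-1 sheds 169 req/s to edge-1, lb-1: 84 each (1 lost).
    edge-1: 76+84 = 160 > 80
    lb-1: 309+84 = 393 > 160
  search-2 sheds 89 req/s to cache-2: 89 each.
    cache-2: 127+89 = 216 > 160
Round 5 — cache-2, edge-1, lb-1 crash.
  cache-2 sheds 216 req/s: no online neighbours, lost.
  edge-1 sheds 160 req/s: no online neighbours, lost.
  lb-1 sheds 393 req/s: no online neighbours, lost.
No further crashes.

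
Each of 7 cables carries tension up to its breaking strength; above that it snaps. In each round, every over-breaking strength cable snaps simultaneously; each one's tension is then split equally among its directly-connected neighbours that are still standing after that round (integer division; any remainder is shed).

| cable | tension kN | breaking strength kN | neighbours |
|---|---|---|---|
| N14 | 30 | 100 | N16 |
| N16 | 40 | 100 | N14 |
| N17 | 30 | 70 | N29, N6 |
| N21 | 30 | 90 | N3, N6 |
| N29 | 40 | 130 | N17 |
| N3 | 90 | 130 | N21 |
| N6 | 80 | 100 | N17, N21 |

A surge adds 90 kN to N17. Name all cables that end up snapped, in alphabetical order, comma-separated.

N17, N21, N3, N6

Round 1 — N17 at 120 > 70. N17 snaps.
  N17 sheds 120 kN to N29, N6: 60 each.
    N29: 40+60 = 100 ≤ 130
    N6: 80+60 = 140 > 100
Round 2 — N6 snaps.
  N6 sheds 140 kN to N21: 140 each.
    N21: 30+140 = 170 > 90
Round 3 — N21 snaps.
  N21 sheds 170 kN to N3: 170 each.
    N3: 90+170 = 260 > 130
Round 4 — N3 snaps.
  N3 sheds 260 kN: no online neighbours, lost.
No further breaks.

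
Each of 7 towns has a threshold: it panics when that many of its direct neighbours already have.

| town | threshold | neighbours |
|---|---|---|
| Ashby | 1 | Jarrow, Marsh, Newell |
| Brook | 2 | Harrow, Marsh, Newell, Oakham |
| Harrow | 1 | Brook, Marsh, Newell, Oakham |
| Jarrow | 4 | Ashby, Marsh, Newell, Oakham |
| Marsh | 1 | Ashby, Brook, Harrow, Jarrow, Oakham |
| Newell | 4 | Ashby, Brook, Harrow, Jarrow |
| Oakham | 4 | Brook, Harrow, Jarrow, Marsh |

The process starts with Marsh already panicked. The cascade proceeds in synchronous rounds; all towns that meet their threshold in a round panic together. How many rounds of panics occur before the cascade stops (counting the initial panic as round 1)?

3

Round 1 — Marsh panics (initial).
Round 2 — checking thresholds:
  Ashby: 1 of 3 neighbours ≥ 1, panics.
  Brook: 1 of 4 neighbours < 2, holds.
  Harrow: 1 of 4 neighbours ≥ 1, panics.
  Jarrow: 1 of 4 neighbours < 4, holds.
  Oakham: 1 of 4 neighbours < 4, holds.
Round 3 — checking thresholds:
  Brook: 2 of 4 neighbours ≥ 2, panics.
  Jarrow: 2 of 4 neighbours < 4, holds.
  Newell: 2 of 4 neighbours < 4, holds.
  Oakham: 2 of 4 neighbours < 4, holds.
Round 4 — no new panics; cascade stops.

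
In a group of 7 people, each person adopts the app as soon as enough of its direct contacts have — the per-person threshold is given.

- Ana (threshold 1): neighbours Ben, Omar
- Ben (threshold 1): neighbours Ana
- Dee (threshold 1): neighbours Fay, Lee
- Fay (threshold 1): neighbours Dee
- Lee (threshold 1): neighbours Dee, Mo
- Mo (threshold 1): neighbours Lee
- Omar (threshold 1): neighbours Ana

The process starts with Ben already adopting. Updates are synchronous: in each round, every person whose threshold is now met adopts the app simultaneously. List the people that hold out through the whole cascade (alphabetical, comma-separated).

Round 1 — Ben adopts the app (initial).
Round 2 — checking thresholds:
  Ana: 1 of 2 neighbours ≥ 1, adopts the app.
Round 3 — checking thresholds:
  Omar: 1 of 1 neighbours ≥ 1, adopts the app.
Round 4 — no new adoptions; cascade stops.

Dee, Fay, Lee, Mo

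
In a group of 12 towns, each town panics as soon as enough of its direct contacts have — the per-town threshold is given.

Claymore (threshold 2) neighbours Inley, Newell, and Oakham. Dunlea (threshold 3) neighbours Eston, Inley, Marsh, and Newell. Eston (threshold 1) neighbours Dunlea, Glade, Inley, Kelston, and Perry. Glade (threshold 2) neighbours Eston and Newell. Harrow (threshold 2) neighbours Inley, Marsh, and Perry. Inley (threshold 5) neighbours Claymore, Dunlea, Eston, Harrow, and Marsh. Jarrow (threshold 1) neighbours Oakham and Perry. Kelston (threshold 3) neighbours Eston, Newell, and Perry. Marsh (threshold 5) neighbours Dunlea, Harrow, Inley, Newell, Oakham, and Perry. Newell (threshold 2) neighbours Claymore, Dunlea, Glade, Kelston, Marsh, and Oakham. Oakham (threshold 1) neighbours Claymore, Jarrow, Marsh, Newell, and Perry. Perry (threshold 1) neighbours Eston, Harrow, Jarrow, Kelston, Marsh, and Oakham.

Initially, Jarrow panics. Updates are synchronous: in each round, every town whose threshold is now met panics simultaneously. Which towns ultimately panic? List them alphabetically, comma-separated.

Eston, Jarrow, Oakham, Perry

Round 1 — Jarrow panics (initial).
Round 2 — checking thresholds:
  Oakham: 1 of 5 neighbours ≥ 1, panics.
  Perry: 1 of 6 neighbours ≥ 1, panics.
Round 3 — checking thresholds:
  Claymore: 1 of 3 neighbours < 2, holds.
  Eston: 1 of 5 neighbours ≥ 1, panics.
  Harrow: 1 of 3 neighbours < 2, holds.
  Kelston: 1 of 3 neighbours < 3, holds.
  Marsh: 2 of 6 neighbours < 5, holds.
  Newell: 1 of 6 neighbours < 2, holds.
Round 4 — no new panics; cascade stops.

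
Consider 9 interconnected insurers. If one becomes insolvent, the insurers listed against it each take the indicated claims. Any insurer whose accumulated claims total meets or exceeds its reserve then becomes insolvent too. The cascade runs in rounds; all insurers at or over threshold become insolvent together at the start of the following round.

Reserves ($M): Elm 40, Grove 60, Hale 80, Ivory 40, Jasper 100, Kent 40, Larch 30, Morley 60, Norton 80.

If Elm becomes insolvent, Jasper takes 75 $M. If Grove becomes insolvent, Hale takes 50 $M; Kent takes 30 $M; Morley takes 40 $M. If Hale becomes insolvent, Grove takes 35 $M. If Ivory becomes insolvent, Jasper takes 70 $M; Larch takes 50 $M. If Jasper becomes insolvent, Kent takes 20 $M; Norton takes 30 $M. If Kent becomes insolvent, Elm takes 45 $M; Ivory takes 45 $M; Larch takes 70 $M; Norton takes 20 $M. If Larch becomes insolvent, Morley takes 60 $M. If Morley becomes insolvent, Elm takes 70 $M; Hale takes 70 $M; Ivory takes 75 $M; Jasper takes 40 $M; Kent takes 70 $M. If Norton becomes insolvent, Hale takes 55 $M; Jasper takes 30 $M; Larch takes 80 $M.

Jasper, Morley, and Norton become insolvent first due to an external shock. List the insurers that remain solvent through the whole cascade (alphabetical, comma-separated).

Round 1 — Jasper, Morley, Norton become insolvent (initial).
  Elm: +70 → 70 ≥ 40
  Hale: +70+55 → 125 ≥ 80
  Ivory: +75 → 75 ≥ 40
  Kent: +20+70 → 90 ≥ 40
  Larch: +80 → 80 ≥ 30
Round 2 — Elm, Hale, Ivory, Kent, Larch become insolvent.
  Grove: +35 → 35 < 60
No further insolvencies.

Grove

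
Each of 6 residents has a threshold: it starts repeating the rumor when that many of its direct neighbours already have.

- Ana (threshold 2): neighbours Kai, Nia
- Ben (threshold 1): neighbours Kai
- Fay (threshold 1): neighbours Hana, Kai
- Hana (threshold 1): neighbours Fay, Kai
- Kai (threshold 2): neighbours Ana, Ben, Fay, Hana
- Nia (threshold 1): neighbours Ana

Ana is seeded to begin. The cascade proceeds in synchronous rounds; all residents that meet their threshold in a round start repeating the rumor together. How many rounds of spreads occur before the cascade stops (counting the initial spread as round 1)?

2

Round 1 — Ana starts repeating the rumor (initial).
Round 2 — checking thresholds:
  Kai: 1 of 4 neighbours < 2, below threshold.
  Nia: 1 of 1 neighbours ≥ 1, starts repeating the rumor.
Round 3 — no new spreads; cascade stops.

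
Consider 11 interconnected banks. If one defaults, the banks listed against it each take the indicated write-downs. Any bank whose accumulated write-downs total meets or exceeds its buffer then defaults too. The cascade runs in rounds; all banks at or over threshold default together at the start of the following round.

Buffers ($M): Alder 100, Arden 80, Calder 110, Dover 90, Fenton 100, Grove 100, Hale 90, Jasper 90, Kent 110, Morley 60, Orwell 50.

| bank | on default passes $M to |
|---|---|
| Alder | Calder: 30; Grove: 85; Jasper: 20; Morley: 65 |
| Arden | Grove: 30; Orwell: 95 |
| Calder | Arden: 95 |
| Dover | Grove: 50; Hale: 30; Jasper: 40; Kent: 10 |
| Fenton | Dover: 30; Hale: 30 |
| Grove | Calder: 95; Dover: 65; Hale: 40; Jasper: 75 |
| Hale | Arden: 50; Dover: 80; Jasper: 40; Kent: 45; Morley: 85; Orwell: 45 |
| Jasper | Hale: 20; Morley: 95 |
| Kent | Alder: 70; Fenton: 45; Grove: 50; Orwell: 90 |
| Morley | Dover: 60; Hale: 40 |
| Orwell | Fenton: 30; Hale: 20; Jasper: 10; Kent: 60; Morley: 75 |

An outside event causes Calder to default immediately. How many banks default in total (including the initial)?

Round 1 — Calder defaults (initial).
  Arden: +95 → 95 ≥ 80
Round 2 — Arden defaults.
  Grove: +30 → 30 < 100
  Orwell: +95 → 95 ≥ 50
Round 3 — Orwell defaults.
  Fenton: +30 → 30 < 100
  Hale: +20 → 20 < 90
  Jasper: +10 → 10 < 90
  Kent: +60 → 60 < 110
  Morley: +75 → 75 ≥ 60
Round 4 — Morley defaults.
  Dover: +60 → 60 < 90
  Hale: +40 → 60 < 90
No further defaults.

4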